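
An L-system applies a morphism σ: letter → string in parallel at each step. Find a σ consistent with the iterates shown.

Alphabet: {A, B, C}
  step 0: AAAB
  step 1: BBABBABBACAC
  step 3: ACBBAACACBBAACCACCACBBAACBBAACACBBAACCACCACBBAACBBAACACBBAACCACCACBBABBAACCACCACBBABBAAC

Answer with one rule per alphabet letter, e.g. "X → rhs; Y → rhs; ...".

A->BBA, B->CAC, C->AC

  step 0 ⇒ step 1: AAAB ⇒ BBA·BBA·BBA·CAC
    A ↦ BBA
    B ↦ CAC
    C ↦ AC  (constrained at step 1)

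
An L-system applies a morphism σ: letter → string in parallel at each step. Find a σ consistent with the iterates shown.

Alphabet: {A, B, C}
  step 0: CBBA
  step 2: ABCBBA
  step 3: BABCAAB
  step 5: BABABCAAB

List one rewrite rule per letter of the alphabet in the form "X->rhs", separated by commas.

A->B, B->A, C->BC

  step 2 ⇒ step 3: ABCBBA ⇒ B·A·BC·A·A·B
    A ↦ B
    B ↦ A
    C ↦ BC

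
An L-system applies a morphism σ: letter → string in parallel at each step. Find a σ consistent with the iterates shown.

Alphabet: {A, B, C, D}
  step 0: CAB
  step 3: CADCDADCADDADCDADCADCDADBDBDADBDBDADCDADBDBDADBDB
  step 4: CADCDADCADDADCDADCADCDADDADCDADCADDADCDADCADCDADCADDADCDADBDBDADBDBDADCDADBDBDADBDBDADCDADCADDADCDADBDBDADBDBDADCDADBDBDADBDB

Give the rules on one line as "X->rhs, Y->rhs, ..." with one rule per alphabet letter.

A->C, B->BDB, C->CAD, D->DAD

  step 3 ⇒ step 4: CADCDADCADDADCDADCADCDADBDBDADBDBDADCDADBDBDADBDB ⇒ CAD·C·DAD·CAD·DAD·C·DAD·CAD·C·DAD·DAD·C·DAD·CAD·DAD·C·DAD·CAD·C·DAD·CAD·DAD·C·DAD·BDB·DAD·BDB·DAD·C·DAD·BDB·DAD·BDB·DAD·C·DAD·CAD·DAD·C·DAD·BDB·DAD·BDB·DAD·C·DAD·BDB·DAD·BDB
    A ↦ C
    B ↦ BDB
    C ↦ CAD
    D ↦ DAD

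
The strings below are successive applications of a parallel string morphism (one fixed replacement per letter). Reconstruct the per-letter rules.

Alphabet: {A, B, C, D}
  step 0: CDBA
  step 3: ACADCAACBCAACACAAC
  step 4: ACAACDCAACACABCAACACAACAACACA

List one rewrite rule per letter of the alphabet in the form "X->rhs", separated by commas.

  step 3 ⇒ step 4: ACADCAACBCAACACAAC ⇒ AC·A·AC·DC·A·AC·AC·A·BC·A·AC·AC·A·AC·A·AC·AC·A
    A ↦ AC
    B ↦ BC
    C ↦ A
    D ↦ DC

A->AC, B->BC, C->A, D->DC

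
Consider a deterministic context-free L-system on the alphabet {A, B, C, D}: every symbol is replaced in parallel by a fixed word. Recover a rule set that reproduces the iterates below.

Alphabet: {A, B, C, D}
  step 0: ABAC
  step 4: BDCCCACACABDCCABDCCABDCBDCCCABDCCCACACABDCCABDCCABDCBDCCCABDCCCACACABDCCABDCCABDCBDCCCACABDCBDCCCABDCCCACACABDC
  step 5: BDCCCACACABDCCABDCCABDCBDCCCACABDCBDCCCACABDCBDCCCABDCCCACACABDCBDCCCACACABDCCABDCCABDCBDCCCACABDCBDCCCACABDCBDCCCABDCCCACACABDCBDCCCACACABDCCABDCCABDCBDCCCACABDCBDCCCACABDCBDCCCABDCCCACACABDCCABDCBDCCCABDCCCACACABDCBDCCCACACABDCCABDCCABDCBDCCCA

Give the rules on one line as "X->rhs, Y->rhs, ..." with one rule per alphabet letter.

  step 4 ⇒ step 5: BDCCCACACABDCCABDCCABDCBDCCCABDCCCACACABDCCABDCCABDCBDCCCABDCCCACACABDCCABDCCABDCBDCCCACABDCBDCCCABDCCCACACABDC ⇒ BDC·C·CA·CA·CA·BDC·CA·BDC·CA·BDC·BDC·C·CA·CA·BDC·BDC·C·CA·CA·BDC·BDC·C·CA·BDC·C·CA·CA·CA·BDC·BDC·C·CA·CA·CA·BDC·CA·BDC·CA·BDC·BDC·C·CA·CA·BDC·BDC·C·CA·CA·BDC·BDC·C·CA·BDC·C·CA·CA·CA·BDC·BDC·C·CA·CA·CA·BDC·CA·BDC·CA·BDC·BDC·C·CA·CA·BDC·BDC·C·CA·CA·BDC·BDC·C·CA·BDC·C·CA·CA·CA·BDC·CA·BDC·BDC·C·CA·BDC·C·CA·CA·CA·BDC·BDC·C·CA·CA·CA·BDC·CA·BDC·CA·BDC·BDC·C·CA
    A ↦ BDC
    B ↦ BDC
    C ↦ CA
    D ↦ C

A->BDC, B->BDC, C->CA, D->C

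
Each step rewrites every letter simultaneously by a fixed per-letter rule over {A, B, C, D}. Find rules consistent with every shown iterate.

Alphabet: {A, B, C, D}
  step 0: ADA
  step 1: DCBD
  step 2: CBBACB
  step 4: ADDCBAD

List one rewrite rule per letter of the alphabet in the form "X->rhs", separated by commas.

A->D, B->A, C->B, D->CB

  step 1 ⇒ step 2: DCBD ⇒ CB·B·A·CB
    B ↦ A
    C ↦ B
    D ↦ CB
  step 0 ⇒ step 1: ADA ⇒ D·CB·D
    A ↦ D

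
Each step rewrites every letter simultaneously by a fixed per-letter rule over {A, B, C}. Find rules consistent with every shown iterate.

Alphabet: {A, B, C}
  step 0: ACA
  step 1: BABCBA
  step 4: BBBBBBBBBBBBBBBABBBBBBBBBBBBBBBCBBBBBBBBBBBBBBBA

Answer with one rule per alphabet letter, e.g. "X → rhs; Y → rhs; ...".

A->BA, B->BB, C->BC

  step 0 ⇒ step 1: ACA ⇒ BA·BC·BA
    A ↦ BA
    C ↦ BC
    B ↦ BB  (constrained at step 1)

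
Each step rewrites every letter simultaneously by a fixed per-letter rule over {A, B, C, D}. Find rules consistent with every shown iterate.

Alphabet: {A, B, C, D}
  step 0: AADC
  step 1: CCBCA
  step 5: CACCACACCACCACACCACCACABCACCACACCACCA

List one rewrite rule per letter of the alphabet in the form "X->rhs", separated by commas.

  step 0 ⇒ step 1: AADC ⇒ C·C·B·CA
    A ↦ C
    C ↦ CA
    D ↦ B
    B ↦ CD  (constrained at step 1)

A->C, B->CD, C->CA, D->B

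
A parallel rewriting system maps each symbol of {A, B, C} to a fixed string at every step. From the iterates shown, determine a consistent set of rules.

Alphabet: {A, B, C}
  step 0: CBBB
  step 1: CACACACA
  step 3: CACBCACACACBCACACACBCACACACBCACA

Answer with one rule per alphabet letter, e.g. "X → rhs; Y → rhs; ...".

A->CB, B->CA, C->CA

  step 0 ⇒ step 1: CBBB ⇒ CA·CA·CA·CA
    B ↦ CA
    C ↦ CA
    A ↦ CB  (constrained at step 1)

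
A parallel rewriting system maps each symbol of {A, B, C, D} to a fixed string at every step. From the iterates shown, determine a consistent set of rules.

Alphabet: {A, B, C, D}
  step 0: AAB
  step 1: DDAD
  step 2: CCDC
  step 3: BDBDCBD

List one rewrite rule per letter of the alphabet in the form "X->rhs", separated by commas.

  step 2 ⇒ step 3: CCDC ⇒ BD·BD·C·BD
    C ↦ BD
    D ↦ C
  step 0 ⇒ step 1: AAB ⇒ D·D·AD
    A ↦ D
  step 0 ⇒ step 1: AAB ⇒ D·D·AD
    B ↦ AD

A->D, B->AD, C->BD, D->C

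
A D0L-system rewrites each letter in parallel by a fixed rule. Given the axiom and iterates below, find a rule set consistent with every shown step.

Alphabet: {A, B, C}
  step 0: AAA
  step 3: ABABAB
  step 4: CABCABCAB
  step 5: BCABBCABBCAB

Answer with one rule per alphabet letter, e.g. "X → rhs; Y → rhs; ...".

  step 4 ⇒ step 5: CABCABCAB ⇒ B·C·AB·B·C·AB·B·C·AB
    A ↦ C
    B ↦ AB
    C ↦ B

A->C, B->AB, C->B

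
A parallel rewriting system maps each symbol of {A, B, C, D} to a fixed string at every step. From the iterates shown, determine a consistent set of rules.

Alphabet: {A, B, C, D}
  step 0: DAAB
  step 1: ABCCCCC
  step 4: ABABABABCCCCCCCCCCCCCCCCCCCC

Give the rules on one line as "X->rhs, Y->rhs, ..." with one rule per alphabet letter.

  step 0 ⇒ step 1: DAAB ⇒ AB·C·C·CCC
    A ↦ C
    B ↦ CCC
    D ↦ AB
    C ↦ D  (constrained at step 1)

A->C, B->CCC, C->D, D->AB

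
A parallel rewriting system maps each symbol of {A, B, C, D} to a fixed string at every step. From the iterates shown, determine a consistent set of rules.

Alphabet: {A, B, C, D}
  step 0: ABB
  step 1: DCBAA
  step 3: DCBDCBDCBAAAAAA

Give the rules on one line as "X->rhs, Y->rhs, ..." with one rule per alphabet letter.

A->DCB, B->A, C->A, D->A

  step 0 ⇒ step 1: ABB ⇒ DCB·A·A
    A ↦ DCB
    B ↦ A
    C ↦ A  (constrained at step 1)
    D ↦ A  (constrained at step 1)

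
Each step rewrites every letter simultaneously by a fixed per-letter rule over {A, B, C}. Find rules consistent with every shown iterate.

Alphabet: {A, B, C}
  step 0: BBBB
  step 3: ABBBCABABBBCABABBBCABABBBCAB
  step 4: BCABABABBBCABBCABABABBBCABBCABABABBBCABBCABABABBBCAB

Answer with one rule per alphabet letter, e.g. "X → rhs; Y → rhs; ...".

A->BC, B->AB, C->B

  step 3 ⇒ step 4: ABBBCABABBBCABABBBCABABBBCAB ⇒ BC·AB·AB·AB·B·BC·AB·BC·AB·AB·AB·B·BC·AB·BC·AB·AB·AB·B·BC·AB·BC·AB·AB·AB·B·BC·AB
    A ↦ BC
    B ↦ AB
    C ↦ B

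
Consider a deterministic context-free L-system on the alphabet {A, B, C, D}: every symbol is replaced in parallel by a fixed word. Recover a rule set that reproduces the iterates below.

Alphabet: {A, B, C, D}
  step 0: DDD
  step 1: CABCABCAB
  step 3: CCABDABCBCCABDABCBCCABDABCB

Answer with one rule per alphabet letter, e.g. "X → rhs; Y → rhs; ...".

  step 0 ⇒ step 1: DDD ⇒ CAB·CAB·CAB
    D ↦ CAB
    A ↦ DAB  (constrained at step 1)
    B ↦ C  (constrained at step 1)
    C ↦ B  (constrained at step 1)

A->DAB, B->C, C->B, D->CAB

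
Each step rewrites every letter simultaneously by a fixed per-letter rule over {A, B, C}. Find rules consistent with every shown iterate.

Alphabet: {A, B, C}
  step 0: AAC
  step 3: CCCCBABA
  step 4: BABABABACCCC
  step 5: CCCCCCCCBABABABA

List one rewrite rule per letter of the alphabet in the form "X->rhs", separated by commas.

  step 4 ⇒ step 5: BABABABACCCC ⇒ C·C·C·C·C·C·C·C·BA·BA·BA·BA
    A ↦ C
    B ↦ C
    C ↦ BA

A->C, B->C, C->BA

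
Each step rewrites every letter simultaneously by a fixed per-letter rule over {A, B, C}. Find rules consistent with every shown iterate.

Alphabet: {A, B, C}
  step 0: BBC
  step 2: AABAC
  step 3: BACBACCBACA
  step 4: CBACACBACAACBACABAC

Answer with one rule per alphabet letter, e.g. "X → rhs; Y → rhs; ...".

A->BAC, B->C, C->A

  step 3 ⇒ step 4: BACBACCBACA ⇒ C·BAC·A·C·BAC·A·A·C·BAC·A·BAC
    A ↦ BAC
    B ↦ C
    C ↦ A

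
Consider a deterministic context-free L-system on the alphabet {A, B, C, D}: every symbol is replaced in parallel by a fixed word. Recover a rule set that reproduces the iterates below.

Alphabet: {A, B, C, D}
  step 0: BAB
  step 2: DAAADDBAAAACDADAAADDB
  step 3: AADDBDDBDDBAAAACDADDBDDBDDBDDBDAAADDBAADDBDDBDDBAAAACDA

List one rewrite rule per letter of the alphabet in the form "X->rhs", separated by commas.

A->DDB, B->CDA, C->DA, D->AA

  step 2 ⇒ step 3: DAAADDBAAAACDADAAADDB ⇒ AA·DDB·DDB·DDB·AA·AA·CDA·DDB·DDB·DDB·DDB·DA·AA·DDB·AA·DDB·DDB·DDB·AA·AA·CDA
    A ↦ DDB
    B ↦ CDA
    C ↦ DA
    D ↦ AA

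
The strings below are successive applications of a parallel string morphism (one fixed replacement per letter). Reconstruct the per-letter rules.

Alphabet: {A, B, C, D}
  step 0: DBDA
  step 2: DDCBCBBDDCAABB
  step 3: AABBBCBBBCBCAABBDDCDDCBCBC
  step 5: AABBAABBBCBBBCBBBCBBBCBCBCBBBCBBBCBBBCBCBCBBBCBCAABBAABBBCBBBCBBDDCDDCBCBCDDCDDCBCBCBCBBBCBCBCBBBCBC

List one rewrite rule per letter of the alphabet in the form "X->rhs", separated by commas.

A->DDC, B->BC, C->BB, D->A

  step 2 ⇒ step 3: DDCBCBBDDCAABB ⇒ A·A·BB·BC·BB·BC·BC·A·A·BB·DDC·DDC·BC·BC
    A ↦ DDC
    B ↦ BC
    C ↦ BB
    D ↦ A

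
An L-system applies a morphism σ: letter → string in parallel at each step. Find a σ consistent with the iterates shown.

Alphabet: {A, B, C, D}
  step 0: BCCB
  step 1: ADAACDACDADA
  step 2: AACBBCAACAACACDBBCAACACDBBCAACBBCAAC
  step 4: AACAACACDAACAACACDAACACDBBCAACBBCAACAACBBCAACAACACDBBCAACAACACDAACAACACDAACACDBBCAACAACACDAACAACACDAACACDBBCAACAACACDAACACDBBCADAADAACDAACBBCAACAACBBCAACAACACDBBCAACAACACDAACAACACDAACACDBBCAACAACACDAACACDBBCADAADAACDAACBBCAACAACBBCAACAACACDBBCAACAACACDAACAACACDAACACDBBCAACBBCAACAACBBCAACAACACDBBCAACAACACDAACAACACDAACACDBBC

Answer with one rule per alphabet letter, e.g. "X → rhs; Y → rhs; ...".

A->AAC, B->ADA, C->ACD, D->BBC

  step 1 ⇒ step 2: ADAACDACDADA ⇒ AAC·BBC·AAC·AAC·ACD·BBC·AAC·ACD·BBC·AAC·BBC·AAC
    A ↦ AAC
    C ↦ ACD
    D ↦ BBC
  step 0 ⇒ step 1: BCCB ⇒ ADA·ACD·ACD·ADA
    B ↦ ADA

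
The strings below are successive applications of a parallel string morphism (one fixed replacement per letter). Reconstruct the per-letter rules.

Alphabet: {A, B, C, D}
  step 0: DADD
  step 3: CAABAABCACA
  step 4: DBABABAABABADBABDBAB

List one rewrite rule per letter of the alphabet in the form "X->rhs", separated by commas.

A->AB, B->A, C->DB, D->C

  step 3 ⇒ step 4: CAABAABCACA ⇒ DB·AB·AB·A·AB·AB·A·DB·AB·DB·AB
    A ↦ AB
    B ↦ A
    C ↦ DB
    D ↦ C  (constrained at step 0)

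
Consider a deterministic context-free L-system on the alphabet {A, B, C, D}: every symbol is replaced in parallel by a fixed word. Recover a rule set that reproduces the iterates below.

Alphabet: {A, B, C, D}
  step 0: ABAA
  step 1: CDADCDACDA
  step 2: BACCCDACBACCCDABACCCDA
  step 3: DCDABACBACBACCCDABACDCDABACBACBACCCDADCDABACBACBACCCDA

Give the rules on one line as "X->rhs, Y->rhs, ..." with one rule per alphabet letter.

A->CDA, B->D, C->BAC, D->C

  step 2 ⇒ step 3: BACCCDACBACCCDABACCCDA ⇒ D·CDA·BAC·BAC·BAC·C·CDA·BAC·D·CDA·BAC·BAC·BAC·C·CDA·D·CDA·BAC·BAC·BAC·C·CDA
    A ↦ CDA
    B ↦ D
    C ↦ BAC
    D ↦ C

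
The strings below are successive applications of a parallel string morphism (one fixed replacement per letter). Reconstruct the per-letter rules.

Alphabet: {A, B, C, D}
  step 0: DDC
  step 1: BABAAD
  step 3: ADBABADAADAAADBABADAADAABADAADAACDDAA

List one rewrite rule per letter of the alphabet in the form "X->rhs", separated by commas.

  step 0 ⇒ step 1: DDC ⇒ BA·BA·AD
    C ↦ AD
    D ↦ BA
    A ↦ DAA  (constrained at step 1)
    B ↦ CD  (constrained at step 1)

A->DAA, B->CD, C->AD, D->BA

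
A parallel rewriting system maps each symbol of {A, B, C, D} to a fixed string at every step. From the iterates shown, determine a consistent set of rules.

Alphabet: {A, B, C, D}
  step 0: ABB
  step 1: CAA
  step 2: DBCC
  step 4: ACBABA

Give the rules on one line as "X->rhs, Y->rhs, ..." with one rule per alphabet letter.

A->C, B->A, C->DB, D->B

  step 1 ⇒ step 2: CAA ⇒ DB·C·C
    A ↦ C
    C ↦ DB
  step 0 ⇒ step 1: ABB ⇒ C·A·A
    B ↦ A
    D ↦ B  (constrained at step 2)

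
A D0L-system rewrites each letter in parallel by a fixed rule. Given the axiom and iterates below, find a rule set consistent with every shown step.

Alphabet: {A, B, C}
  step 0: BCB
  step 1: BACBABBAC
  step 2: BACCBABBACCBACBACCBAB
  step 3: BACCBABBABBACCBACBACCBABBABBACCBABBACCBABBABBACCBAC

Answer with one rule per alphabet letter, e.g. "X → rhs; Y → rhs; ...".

  step 2 ⇒ step 3: BACCBABBACCBACBACCBAB ⇒ BAC·C·BAB·BAB·BAC·C·BAC·BAC·C·BAB·BAB·BAC·C·BAB·BAC·C·BAB·BAB·BAC·C·BAC
    A ↦ C
    B ↦ BAC
    C ↦ BAB

A->C, B->BAC, C->BAB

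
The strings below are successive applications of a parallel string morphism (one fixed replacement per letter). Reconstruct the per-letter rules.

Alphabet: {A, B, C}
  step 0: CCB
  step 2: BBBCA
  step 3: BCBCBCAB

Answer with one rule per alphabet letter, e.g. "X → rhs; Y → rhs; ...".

  step 2 ⇒ step 3: BBBCA ⇒ BC·BC·BC·A·B
    A ↦ B
    B ↦ BC
    C ↦ A

A->B, B->BC, C->A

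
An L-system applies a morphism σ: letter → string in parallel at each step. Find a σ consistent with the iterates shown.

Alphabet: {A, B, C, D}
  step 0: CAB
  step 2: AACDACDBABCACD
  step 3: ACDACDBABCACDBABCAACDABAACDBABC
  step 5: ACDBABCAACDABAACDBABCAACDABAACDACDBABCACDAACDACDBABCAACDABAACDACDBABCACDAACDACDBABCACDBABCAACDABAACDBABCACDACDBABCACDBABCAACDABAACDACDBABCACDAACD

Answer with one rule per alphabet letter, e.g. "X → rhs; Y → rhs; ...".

  step 2 ⇒ step 3: AACDACDBABCACD ⇒ ACD·ACD·BA·BC·ACD·BA·BC·A·ACD·A·BA·ACD·BA·BC
    A ↦ ACD
    B ↦ A
    C ↦ BA
    D ↦ BC

A->ACD, B->A, C->BA, D->BC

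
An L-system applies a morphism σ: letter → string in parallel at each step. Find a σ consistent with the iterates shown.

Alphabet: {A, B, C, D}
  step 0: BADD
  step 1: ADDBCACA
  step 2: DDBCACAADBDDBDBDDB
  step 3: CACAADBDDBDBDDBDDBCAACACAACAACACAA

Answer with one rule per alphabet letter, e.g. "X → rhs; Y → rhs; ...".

A->DDB, B->A, C->DB, D->CA

  step 2 ⇒ step 3: DDBCACAADBDDBDBDDB ⇒ CA·CA·A·DB·DDB·DB·DDB·DDB·CA·A·CA·CA·A·CA·A·CA·CA·A
    A ↦ DDB
    B ↦ A
    C ↦ DB
    D ↦ CA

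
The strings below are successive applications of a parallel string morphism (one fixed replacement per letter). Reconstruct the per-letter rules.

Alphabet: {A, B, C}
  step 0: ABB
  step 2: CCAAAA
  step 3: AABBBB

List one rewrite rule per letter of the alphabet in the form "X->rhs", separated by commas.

A->B, B->CC, C->A

  step 2 ⇒ step 3: CCAAAA ⇒ A·A·B·B·B·B
    A ↦ B
    C ↦ A
    B ↦ CC  (constrained at step 0)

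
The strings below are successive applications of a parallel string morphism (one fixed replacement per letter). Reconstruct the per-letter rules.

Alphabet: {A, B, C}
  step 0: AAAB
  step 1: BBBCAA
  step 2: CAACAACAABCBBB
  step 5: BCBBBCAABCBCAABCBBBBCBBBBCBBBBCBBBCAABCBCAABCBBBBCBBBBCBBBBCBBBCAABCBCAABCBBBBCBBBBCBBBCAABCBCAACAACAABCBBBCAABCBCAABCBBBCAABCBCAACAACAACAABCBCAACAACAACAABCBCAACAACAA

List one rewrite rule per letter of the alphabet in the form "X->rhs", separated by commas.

  step 1 ⇒ step 2: BBBCAA ⇒ CAA·CAA·CAA·BCB·B·B
    A ↦ B
    B ↦ CAA
    C ↦ BCB

A->B, B->CAA, C->BCB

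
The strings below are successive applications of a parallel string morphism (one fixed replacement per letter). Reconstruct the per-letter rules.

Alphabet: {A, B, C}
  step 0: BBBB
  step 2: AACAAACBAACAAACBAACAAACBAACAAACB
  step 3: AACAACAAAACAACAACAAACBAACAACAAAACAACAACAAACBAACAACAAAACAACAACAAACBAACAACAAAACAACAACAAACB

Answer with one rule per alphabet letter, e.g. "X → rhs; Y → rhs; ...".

  step 2 ⇒ step 3: AACAAACBAACAAACBAACAAACBAACAAACB ⇒ AAC·AAC·AA·AAC·AAC·AAC·AA·ACB·AAC·AAC·AA·AAC·AAC·AAC·AA·ACB·AAC·AAC·AA·AAC·AAC·AAC·AA·ACB·AAC·AAC·AA·AAC·AAC·AAC·AA·ACB
    A ↦ AAC
    B ↦ ACB
    C ↦ AA

A->AAC, B->ACB, C->AA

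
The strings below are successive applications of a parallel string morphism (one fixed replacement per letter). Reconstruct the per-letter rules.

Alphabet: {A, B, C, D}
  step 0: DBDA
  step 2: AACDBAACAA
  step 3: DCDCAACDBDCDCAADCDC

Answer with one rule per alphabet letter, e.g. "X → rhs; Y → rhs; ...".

A->DC, B->DB, C->AA, D->C

  step 2 ⇒ step 3: AACDBAACAA ⇒ DC·DC·AA·C·DB·DC·DC·AA·DC·DC
    A ↦ DC
    B ↦ DB
    C ↦ AA
    D ↦ C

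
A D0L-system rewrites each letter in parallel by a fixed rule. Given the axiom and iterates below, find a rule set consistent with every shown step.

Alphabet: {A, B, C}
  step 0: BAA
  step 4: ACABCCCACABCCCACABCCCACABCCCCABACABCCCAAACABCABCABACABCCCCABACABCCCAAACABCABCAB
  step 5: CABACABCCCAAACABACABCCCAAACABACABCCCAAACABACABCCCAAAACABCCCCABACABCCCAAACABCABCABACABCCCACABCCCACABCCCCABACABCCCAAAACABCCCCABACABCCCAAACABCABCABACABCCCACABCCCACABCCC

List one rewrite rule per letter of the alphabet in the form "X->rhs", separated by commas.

  step 4 ⇒ step 5: ACABCCCACABCCCACABCCCACABCCCCABACABCCCAAACABCABCABACABCCCCABACABCCCAAACABCABCAB ⇒ CAB·A·CAB·CCC·A·A·A·CAB·A·CAB·CCC·A·A·A·CAB·A·CAB·CCC·A·A·A·CAB·A·CAB·CCC·A·A·A·A·CAB·CCC·CAB·A·CAB·CCC·A·A·A·CAB·CAB·CAB·A·CAB·CCC·A·CAB·CCC·A·CAB·CCC·CAB·A·CAB·CCC·A·A·A·A·CAB·CCC·CAB·A·CAB·CCC·A·A·A·CAB·CAB·CAB·A·CAB·CCC·A·CAB·CCC·A·CAB·CCC
    A ↦ CAB
    B ↦ CCC
    C ↦ A

A->CAB, B->CCC, C->A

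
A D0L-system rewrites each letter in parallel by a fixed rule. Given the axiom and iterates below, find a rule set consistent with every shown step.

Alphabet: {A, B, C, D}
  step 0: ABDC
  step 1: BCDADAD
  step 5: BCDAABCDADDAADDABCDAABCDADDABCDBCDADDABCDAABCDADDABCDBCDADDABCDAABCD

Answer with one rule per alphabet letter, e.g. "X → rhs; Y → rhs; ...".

  step 0 ⇒ step 1: ABDC ⇒ BCD·AD·A·D
    A ↦ BCD
    B ↦ AD
    C ↦ D
    D ↦ A

A->BCD, B->AD, C->D, D->A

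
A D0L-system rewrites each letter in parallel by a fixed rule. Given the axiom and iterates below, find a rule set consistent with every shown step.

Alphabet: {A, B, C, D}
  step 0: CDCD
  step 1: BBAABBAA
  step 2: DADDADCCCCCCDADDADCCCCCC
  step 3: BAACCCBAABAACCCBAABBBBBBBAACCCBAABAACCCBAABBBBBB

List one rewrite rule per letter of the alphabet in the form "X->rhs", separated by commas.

A->CCC, B->DAD, C->B, D->BAA

  step 2 ⇒ step 3: DADDADCCCCCCDADDADCCCCCC ⇒ BAA·CCC·BAA·BAA·CCC·BAA·B·B·B·B·B·B·BAA·CCC·BAA·BAA·CCC·BAA·B·B·B·B·B·B
    A ↦ CCC
    C ↦ B
    D ↦ BAA
  step 1 ⇒ step 2: BBAABBAA ⇒ DAD·DAD·CCC·CCC·DAD·DAD·CCC·CCC
    B ↦ DAD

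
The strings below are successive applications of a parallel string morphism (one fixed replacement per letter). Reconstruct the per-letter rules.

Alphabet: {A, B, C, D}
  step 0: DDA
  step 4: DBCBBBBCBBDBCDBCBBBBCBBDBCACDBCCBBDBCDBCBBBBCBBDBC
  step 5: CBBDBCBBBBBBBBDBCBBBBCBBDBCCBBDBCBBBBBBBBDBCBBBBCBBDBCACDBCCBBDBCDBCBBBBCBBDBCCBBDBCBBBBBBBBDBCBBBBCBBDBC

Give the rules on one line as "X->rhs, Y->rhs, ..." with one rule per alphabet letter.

  step 4 ⇒ step 5: DBCBBBBCBBDBCDBCBBBBCBBDBCACDBCCBBDBCDBCBBBBCBBDBC ⇒ C·BB·DBC·BB·BB·BB·BB·DBC·BB·BB·C·BB·DBC·C·BB·DBC·BB·BB·BB·BB·DBC·BB·BB·C·BB·DBC·AC·DBC·C·BB·DBC·DBC·BB·BB·C·BB·DBC·C·BB·DBC·BB·BB·BB·BB·DBC·BB·BB·C·BB·DBC
    A ↦ AC
    B ↦ BB
    C ↦ DBC
    D ↦ C

A->AC, B->BB, C->DBC, D->C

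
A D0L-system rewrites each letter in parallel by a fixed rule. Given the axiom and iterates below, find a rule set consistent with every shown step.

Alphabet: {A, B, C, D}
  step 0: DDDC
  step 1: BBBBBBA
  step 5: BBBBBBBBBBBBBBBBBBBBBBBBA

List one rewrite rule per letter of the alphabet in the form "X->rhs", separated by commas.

  step 0 ⇒ step 1: DDDC ⇒ BB·BB·BB·A
    C ↦ A
    D ↦ BB
    A ↦ C  (constrained at step 1)
    B ↦ D  (constrained at step 1)

A->C, B->D, C->A, D->BB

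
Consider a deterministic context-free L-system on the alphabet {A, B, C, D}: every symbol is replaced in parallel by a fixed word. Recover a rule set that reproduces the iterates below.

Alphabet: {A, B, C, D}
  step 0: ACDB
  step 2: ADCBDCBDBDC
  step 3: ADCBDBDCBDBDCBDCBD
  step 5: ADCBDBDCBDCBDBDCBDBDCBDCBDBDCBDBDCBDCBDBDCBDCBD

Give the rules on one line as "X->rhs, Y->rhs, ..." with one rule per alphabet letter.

  step 2 ⇒ step 3: ADCBDCBDBDC ⇒ AD·C·BD·BD·C·BD·BD·C·BD·C·BD
    A ↦ AD
    B ↦ BD
    C ↦ BD
    D ↦ C

A->AD, B->BD, C->BD, D->C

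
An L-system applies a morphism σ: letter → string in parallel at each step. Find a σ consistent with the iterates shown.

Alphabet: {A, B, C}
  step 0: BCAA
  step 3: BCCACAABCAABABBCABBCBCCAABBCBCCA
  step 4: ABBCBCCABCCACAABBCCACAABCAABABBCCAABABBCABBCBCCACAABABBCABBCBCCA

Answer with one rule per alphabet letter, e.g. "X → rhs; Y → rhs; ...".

  step 3 ⇒ step 4: BCCACAABCAABABBCABBCBCCAABBCBCCA ⇒ AB·BC·BC·CA·BC·CA·CA·AB·BC·CA·CA·AB·CA·AB·AB·BC·CA·AB·AB·BC·AB·BC·BC·CA·CA·AB·AB·BC·AB·BC·BC·CA
    A ↦ CA
    B ↦ AB
    C ↦ BC

A->CA, B->AB, C->BC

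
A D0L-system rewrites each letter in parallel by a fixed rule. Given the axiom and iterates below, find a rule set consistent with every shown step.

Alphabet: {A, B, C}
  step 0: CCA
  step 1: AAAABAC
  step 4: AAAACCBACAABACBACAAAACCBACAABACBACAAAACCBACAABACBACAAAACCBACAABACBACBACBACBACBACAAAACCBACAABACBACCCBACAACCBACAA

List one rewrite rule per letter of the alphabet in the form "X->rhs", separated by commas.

  step 0 ⇒ step 1: CCA ⇒ AA·AA·BAC
    A ↦ BAC
    C ↦ AA
    B ↦ CC  (constrained at step 1)

A->BAC, B->CC, C->AA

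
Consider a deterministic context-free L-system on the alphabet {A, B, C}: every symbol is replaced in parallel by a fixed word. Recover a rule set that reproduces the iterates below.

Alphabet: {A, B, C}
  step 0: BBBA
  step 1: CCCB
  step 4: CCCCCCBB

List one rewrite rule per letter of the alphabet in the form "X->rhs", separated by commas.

A->B, B->C, C->AA

  step 0 ⇒ step 1: BBBA ⇒ C·C·C·B
    A ↦ B
    B ↦ C
    C ↦ AA  (constrained at step 1)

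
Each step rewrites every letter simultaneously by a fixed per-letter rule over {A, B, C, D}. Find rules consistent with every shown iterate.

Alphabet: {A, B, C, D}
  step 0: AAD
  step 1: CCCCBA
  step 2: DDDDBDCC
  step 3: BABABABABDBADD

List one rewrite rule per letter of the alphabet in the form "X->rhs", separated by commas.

  step 2 ⇒ step 3: DDDDBDCC ⇒ BA·BA·BA·BA·BD·BA·D·D
    B ↦ BD
    C ↦ D
    D ↦ BA
  step 0 ⇒ step 1: AAD ⇒ CC·CC·BA
    A ↦ CC

A->CC, B->BD, C->D, D->BA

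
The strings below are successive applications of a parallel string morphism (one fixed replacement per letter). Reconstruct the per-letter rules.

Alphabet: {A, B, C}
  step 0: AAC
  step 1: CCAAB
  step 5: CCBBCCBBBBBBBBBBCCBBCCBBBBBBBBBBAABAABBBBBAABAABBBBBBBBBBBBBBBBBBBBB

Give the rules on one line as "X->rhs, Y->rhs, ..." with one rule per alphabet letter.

A->C, B->BB, C->AAB

  step 0 ⇒ step 1: AAC ⇒ C·C·AAB
    A ↦ C
    C ↦ AAB
    B ↦ BB  (constrained at step 1)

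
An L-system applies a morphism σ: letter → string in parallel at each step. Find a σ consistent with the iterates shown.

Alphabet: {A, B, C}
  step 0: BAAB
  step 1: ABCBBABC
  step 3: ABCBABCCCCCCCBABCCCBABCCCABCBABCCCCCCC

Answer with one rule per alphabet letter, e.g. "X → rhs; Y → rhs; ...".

  step 0 ⇒ step 1: BAAB ⇒ ABC·B·B·ABC
    A ↦ B
    B ↦ ABC
    C ↦ CC  (constrained at step 1)

A->B, B->ABC, C->CC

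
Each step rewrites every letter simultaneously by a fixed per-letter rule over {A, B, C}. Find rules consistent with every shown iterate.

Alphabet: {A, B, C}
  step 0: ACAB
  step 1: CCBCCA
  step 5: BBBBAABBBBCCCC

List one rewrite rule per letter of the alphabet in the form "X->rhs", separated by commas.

A->CC, B->A, C->B

  step 0 ⇒ step 1: ACAB ⇒ CC·B·CC·A
    A ↦ CC
    B ↦ A
    C ↦ B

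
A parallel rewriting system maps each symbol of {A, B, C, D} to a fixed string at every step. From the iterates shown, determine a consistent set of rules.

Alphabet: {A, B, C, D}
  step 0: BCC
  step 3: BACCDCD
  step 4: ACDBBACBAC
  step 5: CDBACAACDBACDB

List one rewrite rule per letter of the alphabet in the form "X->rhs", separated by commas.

  step 4 ⇒ step 5: ACDBBACBAC ⇒ CD·B·AC·A·A·CD·B·A·CD·B
    A ↦ CD
    B ↦ A
    C ↦ B
    D ↦ AC

A->CD, B->A, C->B, D->AC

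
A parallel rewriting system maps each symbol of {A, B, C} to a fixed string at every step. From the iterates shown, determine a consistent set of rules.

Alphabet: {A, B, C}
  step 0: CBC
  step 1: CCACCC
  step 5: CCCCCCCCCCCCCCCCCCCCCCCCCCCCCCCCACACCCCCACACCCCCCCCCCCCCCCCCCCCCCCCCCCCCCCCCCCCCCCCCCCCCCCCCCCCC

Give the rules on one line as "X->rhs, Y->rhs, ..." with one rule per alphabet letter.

  step 0 ⇒ step 1: CBC ⇒ CC·AC·CC
    B ↦ AC
    C ↦ CC
    A ↦ BB  (constrained at step 1)

A->BB, B->AC, C->CC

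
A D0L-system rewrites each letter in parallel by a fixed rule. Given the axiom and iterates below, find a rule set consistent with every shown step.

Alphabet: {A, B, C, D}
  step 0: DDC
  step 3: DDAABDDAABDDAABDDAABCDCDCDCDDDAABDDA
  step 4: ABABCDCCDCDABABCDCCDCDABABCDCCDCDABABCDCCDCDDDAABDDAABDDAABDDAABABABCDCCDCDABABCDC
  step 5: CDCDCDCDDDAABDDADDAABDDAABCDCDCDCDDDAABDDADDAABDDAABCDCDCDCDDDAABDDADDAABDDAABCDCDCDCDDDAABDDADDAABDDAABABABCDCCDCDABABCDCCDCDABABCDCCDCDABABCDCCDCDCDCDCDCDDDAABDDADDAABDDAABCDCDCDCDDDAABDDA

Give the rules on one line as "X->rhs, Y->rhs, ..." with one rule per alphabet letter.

  step 4 ⇒ step 5: ABABCDCCDCDABABCDCCDCDABABCDCCDCDABABCDCCDCDDDAABDDAABDDAABDDAABABABCDCCDCDABABCDC ⇒ CDC·D·CDC·D·DDA·AB·DDA·DDA·AB·DDA·AB·CDC·D·CDC·D·DDA·AB·DDA·DDA·AB·DDA·AB·CDC·D·CDC·D·DDA·AB·DDA·DDA·AB·DDA·AB·CDC·D·CDC·D·DDA·AB·DDA·DDA·AB·DDA·AB·AB·AB·CDC·CDC·D·AB·AB·CDC·CDC·D·AB·AB·CDC·CDC·D·AB·AB·CDC·CDC·D·CDC·D·CDC·D·DDA·AB·DDA·DDA·AB·DDA·AB·CDC·D·CDC·D·DDA·AB·DDA
    A ↦ CDC
    B ↦ D
    C ↦ DDA
    D ↦ AB

A->CDC, B->D, C->DDA, D->AB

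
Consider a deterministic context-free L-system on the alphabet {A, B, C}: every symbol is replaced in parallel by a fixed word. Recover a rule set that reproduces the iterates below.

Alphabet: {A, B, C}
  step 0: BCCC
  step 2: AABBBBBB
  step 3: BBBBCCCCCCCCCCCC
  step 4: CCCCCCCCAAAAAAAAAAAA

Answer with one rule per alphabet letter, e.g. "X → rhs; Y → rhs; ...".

  step 3 ⇒ step 4: BBBBCCCCCCCCCCCC ⇒ CC·CC·CC·CC·A·A·A·A·A·A·A·A·A·A·A·A
    B ↦ CC
    C ↦ A
  step 2 ⇒ step 3: AABBBBBB ⇒ BB·BB·CC·CC·CC·CC·CC·CC
    A ↦ BB

A->BB, B->CC, C->A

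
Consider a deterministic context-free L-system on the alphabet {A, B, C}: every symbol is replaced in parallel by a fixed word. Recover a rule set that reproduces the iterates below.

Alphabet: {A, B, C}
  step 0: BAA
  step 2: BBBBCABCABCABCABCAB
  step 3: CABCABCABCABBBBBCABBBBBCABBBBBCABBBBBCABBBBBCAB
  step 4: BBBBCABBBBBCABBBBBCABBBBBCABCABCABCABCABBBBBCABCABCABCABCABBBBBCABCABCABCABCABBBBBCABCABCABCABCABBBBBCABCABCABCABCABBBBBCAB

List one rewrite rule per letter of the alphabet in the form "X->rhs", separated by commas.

A->BB, B->CAB, C->BB

  step 3 ⇒ step 4: CABCABCABCABBBBBCABBBBBCABBBBBCABBBBBCABBBBBCAB ⇒ BB·BB·CAB·BB·BB·CAB·BB·BB·CAB·BB·BB·CAB·CAB·CAB·CAB·CAB·BB·BB·CAB·CAB·CAB·CAB·CAB·BB·BB·CAB·CAB·CAB·CAB·CAB·BB·BB·CAB·CAB·CAB·CAB·CAB·BB·BB·CAB·CAB·CAB·CAB·CAB·BB·BB·CAB
    A ↦ BB
    B ↦ CAB
    C ↦ BB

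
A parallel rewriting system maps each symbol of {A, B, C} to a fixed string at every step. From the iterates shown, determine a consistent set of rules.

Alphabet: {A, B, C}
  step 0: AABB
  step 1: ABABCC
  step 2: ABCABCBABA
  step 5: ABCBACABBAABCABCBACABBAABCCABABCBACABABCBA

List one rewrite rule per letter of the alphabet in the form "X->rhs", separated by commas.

A->AB, B->C, C->BA

  step 1 ⇒ step 2: ABABCC ⇒ AB·C·AB·C·BA·BA
    A ↦ AB
    B ↦ C
    C ↦ BA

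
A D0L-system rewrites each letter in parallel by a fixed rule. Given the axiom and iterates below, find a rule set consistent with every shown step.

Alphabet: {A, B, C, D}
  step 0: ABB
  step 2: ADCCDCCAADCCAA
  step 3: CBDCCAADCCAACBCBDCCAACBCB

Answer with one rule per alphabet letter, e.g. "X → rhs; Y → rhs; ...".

  step 2 ⇒ step 3: ADCCDCCAADCCAA ⇒ CB·DCC·A·A·DCC·A·A·CB·CB·DCC·A·A·CB·CB
    A ↦ CB
    C ↦ A
    D ↦ DCC
    B ↦ DCC  (constrained at step 0)

A->CB, B->DCC, C->A, D->DCC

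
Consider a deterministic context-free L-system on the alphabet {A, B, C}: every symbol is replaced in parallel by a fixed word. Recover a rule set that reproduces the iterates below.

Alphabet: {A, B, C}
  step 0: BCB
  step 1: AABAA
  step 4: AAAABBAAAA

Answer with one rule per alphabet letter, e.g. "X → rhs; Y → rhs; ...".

A->C, B->AA, C->B

  step 0 ⇒ step 1: BCB ⇒ AA·B·AA
    B ↦ AA
    C ↦ B
    A ↦ C  (constrained at step 1)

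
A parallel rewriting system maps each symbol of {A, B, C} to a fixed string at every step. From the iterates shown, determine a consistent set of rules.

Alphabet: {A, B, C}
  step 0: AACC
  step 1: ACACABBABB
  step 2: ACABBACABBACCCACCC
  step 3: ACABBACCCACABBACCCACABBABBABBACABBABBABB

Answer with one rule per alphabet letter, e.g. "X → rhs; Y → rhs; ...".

A->AC, B->C, C->ABB

  step 2 ⇒ step 3: ACABBACABBACCCACCC ⇒ AC·ABB·AC·C·C·AC·ABB·AC·C·C·AC·ABB·ABB·ABB·AC·ABB·ABB·ABB
    A ↦ AC
    B ↦ C
    C ↦ ABB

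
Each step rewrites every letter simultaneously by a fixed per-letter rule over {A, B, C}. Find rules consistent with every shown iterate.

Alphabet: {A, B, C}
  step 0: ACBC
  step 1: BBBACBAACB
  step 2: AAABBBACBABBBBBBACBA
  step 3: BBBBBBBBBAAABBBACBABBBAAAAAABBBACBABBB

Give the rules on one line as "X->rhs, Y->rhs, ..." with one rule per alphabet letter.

A->BBB, B->A, C->ACB

  step 2 ⇒ step 3: AAABBBACBABBBBBBACBA ⇒ BBB·BBB·BBB·A·A·A·BBB·ACB·A·BBB·A·A·A·A·A·A·BBB·ACB·A·BBB
    A ↦ BBB
    B ↦ A
    C ↦ ACB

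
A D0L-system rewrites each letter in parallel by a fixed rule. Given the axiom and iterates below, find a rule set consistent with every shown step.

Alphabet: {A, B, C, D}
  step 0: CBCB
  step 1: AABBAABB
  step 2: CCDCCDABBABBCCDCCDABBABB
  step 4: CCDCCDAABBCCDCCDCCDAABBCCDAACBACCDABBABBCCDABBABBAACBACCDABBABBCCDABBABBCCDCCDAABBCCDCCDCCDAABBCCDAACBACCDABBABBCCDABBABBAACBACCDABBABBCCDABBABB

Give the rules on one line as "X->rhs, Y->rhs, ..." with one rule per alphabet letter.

  step 1 ⇒ step 2: AABBAABB ⇒ CCD·CCD·ABB·ABB·CCD·CCD·ABB·ABB
    A ↦ CCD
    B ↦ ABB
  step 0 ⇒ step 1: CBCB ⇒ A·ABB·A·ABB
    C ↦ A
    D ↦ CBA  (constrained at step 2)

A->CCD, B->ABB, C->A, D->CBA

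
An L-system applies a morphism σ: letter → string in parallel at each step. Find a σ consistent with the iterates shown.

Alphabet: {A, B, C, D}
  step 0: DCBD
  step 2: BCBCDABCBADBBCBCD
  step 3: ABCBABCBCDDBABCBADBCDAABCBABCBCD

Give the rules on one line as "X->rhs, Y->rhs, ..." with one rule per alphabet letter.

  step 2 ⇒ step 3: BCBCDABCBADBBCBCD ⇒ A·BCB·A·BCB·CD·DB·A·BCB·A·DB·CD·A·A·BCB·A·BCB·CD
    A ↦ DB
    B ↦ A
    C ↦ BCB
    D ↦ CD

A->DB, B->A, C->BCB, D->CD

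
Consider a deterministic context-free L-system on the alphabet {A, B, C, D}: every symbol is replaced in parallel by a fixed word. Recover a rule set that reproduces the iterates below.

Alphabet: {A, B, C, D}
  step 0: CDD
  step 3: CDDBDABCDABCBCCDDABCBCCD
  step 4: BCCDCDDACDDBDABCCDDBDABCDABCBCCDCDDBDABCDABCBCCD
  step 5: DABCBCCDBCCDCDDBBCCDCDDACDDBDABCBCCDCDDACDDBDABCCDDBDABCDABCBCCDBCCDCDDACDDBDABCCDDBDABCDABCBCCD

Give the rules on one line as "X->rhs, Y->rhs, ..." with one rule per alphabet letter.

A->DB, B->DA, C->BC, D->CD

  step 4 ⇒ step 5: BCCDCDDACDDBDABCCDDBDABCDABCBCCDCDDBDABCDABCBCCD ⇒ DA·BC·BC·CD·BC·CD·CD·DB·BC·CD·CD·DA·CD·DB·DA·BC·BC·CD·CD·DA·CD·DB·DA·BC·CD·DB·DA·BC·DA·BC·BC·CD·BC·CD·CD·DA·CD·DB·DA·BC·CD·DB·DA·BC·DA·BC·BC·CD
    A ↦ DB
    B ↦ DA
    C ↦ BC
    D ↦ CD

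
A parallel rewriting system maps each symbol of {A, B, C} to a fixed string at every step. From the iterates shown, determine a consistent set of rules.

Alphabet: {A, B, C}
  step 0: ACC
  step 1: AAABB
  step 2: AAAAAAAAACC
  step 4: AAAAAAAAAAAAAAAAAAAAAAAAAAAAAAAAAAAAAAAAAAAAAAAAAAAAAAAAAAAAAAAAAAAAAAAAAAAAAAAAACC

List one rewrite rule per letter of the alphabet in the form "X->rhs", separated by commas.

  step 1 ⇒ step 2: AAABB ⇒ AAA·AAA·AAA·C·C
    A ↦ AAA
    B ↦ C
  step 0 ⇒ step 1: ACC ⇒ AAA·B·B
    C ↦ B

A->AAA, B->C, C->B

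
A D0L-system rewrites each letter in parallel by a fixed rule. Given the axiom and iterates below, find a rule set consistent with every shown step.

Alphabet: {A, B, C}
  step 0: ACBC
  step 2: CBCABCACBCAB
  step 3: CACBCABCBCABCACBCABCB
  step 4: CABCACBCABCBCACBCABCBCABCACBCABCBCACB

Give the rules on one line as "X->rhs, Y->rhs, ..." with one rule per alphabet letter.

  step 3 ⇒ step 4: CACBCABCBCABCACBCABCB ⇒ CA·B·CA·CB·CA·B·CB·CA·CB·CA·B·CB·CA·B·CA·CB·CA·B·CB·CA·CB
    A ↦ B
    B ↦ CB
    C ↦ CA

A->B, B->CB, C->CA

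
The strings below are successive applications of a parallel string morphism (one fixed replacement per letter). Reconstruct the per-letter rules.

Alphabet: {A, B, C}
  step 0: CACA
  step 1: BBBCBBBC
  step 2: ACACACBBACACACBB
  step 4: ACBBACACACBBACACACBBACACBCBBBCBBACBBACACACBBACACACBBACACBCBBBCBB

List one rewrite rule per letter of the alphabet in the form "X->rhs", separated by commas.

  step 1 ⇒ step 2: BBBCBBBC ⇒ AC·AC·AC·BB·AC·AC·AC·BB
    B ↦ AC
    C ↦ BB
  step 0 ⇒ step 1: CACA ⇒ BB·BC·BB·BC
    A ↦ BC

A->BC, B->AC, C->BB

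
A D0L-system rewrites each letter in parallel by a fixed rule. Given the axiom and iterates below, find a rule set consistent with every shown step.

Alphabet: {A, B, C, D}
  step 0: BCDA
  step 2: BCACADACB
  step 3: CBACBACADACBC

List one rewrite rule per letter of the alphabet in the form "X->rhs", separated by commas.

A->AC, B->C, C->B, D->AD

  step 2 ⇒ step 3: BCACADACB ⇒ C·B·AC·B·AC·AD·AC·B·C
    A ↦ AC
    B ↦ C
    C ↦ B
    D ↦ AD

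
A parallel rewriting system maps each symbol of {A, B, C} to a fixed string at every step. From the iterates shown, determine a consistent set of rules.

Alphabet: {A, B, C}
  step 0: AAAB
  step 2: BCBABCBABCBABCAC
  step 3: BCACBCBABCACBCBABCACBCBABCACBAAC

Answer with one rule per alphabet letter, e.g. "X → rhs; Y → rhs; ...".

A->BA, B->BC, C->AC

  step 2 ⇒ step 3: BCBABCBABCBABCAC ⇒ BC·AC·BC·BA·BC·AC·BC·BA·BC·AC·BC·BA·BC·AC·BA·AC
    A ↦ BA
    B ↦ BC
    C ↦ AC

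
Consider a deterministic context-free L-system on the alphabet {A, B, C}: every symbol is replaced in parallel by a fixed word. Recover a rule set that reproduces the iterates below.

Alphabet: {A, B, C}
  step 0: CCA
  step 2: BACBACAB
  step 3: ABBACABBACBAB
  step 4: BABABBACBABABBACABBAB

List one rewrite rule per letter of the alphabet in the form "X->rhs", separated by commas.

A->B, B->AB, C->AC

  step 3 ⇒ step 4: ABBACABBACBAB ⇒ B·AB·AB·B·AC·B·AB·AB·B·AC·AB·B·AB
    A ↦ B
    B ↦ AB
    C ↦ AC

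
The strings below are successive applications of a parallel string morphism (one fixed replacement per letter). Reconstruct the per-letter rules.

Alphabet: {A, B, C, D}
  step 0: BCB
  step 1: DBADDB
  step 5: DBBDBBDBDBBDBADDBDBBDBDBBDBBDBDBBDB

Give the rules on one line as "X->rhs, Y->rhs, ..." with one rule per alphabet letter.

A->C, B->DB, C->AD, D->B

  step 0 ⇒ step 1: BCB ⇒ DB·AD·DB
    B ↦ DB
    C ↦ AD
    A ↦ C  (constrained at step 1)
    D ↦ B  (constrained at step 1)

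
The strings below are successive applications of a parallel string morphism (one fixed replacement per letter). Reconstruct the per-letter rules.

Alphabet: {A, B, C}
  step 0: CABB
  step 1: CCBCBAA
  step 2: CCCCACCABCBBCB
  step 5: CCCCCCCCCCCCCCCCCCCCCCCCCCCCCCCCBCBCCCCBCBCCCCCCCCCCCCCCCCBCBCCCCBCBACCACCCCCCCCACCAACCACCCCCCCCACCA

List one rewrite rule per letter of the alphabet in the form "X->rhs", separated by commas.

  step 1 ⇒ step 2: CCBCBAA ⇒ CC·CC·A·CC·A·BCB·BCB
    A ↦ BCB
    B ↦ A
    C ↦ CC

A->BCB, B->A, C->CC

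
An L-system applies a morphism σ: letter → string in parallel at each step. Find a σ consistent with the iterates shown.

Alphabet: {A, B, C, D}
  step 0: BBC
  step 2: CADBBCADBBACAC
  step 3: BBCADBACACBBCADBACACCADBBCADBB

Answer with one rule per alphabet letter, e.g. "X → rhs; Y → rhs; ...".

  step 2 ⇒ step 3: CADBBCADBBACAC ⇒ BB·CAD·B·AC·AC·BB·CAD·B·AC·AC·CAD·BB·CAD·BB
    A ↦ CAD
    B ↦ AC
    C ↦ BB
    D ↦ B

A->CAD, B->AC, C->BB, D->B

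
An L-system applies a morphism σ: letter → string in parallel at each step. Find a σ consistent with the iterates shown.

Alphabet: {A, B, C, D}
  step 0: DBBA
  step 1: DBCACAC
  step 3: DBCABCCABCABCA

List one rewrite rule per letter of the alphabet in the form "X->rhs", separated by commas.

A->C, B->CA, C->B, D->DB

  step 0 ⇒ step 1: DBBA ⇒ DB·CA·CA·C
    A ↦ C
    B ↦ CA
    D ↦ DB
    C ↦ B  (constrained at step 1)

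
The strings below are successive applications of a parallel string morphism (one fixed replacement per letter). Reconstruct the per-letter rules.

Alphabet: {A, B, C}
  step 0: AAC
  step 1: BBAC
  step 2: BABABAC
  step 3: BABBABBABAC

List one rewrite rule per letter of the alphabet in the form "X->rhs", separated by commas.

A->B, B->BA, C->AC

  step 2 ⇒ step 3: BABABAC ⇒ BA·B·BA·B·BA·B·AC
    A ↦ B
    B ↦ BA
    C ↦ AC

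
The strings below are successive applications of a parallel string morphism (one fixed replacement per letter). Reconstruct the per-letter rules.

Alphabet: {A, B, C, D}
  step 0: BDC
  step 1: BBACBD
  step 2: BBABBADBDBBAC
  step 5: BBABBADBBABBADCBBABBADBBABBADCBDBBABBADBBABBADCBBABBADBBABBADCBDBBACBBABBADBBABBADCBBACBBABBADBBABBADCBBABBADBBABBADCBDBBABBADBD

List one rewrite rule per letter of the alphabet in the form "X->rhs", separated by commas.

  step 1 ⇒ step 2: BBACBD ⇒ BBA·BBA·D·BD·BBA·C
    A ↦ D
    B ↦ BBA
    C ↦ BD
    D ↦ C

A->D, B->BBA, C->BD, D->C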